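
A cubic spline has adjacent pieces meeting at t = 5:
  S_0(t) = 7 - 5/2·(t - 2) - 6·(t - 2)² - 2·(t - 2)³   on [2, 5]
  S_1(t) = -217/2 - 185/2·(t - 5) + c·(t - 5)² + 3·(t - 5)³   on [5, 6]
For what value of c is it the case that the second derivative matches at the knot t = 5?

S_0''(t) = -12 - 12·(t - 2), so S_0''(5) = -48. On the right, S_1''(5) = 2c, so c = -24.

-24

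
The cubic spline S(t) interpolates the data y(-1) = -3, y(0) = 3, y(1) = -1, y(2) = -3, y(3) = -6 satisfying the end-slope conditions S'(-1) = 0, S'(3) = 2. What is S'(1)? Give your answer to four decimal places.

Write M_i for S''(x_i). With h_i = 1, 1, 1, 1 and divided differences Δ_i = 6, -4, -2, -3, the continuity of S' gives the tridiagonal system
  1·M_0 + 4·M_1 + 1·M_2 = 6(Δ_1 - Δ_0) = -60
  1·M_1 + 4·M_2 + 1·M_3 = 6(Δ_2 - Δ_1) = 12
  1·M_2 + 4·M_3 + 1·M_4 = 6(Δ_3 - Δ_2) = -6
Clamped end conditions give two more equations: 2h_0·M_0 + h_0·M_1 = 6(Δ_0 - S'(-1)) = 36 and h_3·M_3 + 2h_3·M_4 = 6(S'(3) - Δ_3) = 30.
Solving the tridiagonal system: M_0 = 863/28, M_1 = -359/14, M_2 = 47/4, M_3 = -131/14, M_4 = 551/28.
On [1, 2], S'(t) = b_2 + 2c_2·(t - 1) + 3d_2·(t - 1)² with b_2 = Δ_2 - h_2(2M_2 + M_3)/6 = -61/14, c_2 = M_2/2 = 47/8, d_2 = (M_3 - M_2)/(6h_2) = -197/56. So S'(1) = -61/14.

-4.3571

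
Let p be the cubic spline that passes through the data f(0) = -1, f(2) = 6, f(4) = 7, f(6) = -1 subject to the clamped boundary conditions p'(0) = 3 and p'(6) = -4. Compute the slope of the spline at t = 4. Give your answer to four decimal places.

-2.3333

With σ_i denoting the second derivative at x_i, h_i = 2, 2, 2, and Δ_i = (y_(i+1) − y_i)/h_i = 7/2, 1/2, -4:
  2·σ_0 + 8·σ_1 + 2·σ_2 = 6(Δ_1 - Δ_0) = -18
  2·σ_1 + 8·σ_2 + 2·σ_3 = 6(Δ_2 - Δ_1) = -27
Clamped end conditions give two more equations: 2h_0·σ_0 + h_0·σ_1 = 6(Δ_0 - p'(0)) = 3 and h_2·σ_2 + 2h_2·σ_3 = 6(p'(6) - Δ_2) = 0.
Hence σ_0 = 5/3, σ_1 = -11/6, σ_2 = -10/3, σ_3 = 5/3.
On [4, 6], p'(t) = b_2 + 2c_2·(t - 4) + 3d_2·(t - 4)² with b_2 = Δ_2 - h_2(2σ_2 + σ_3)/6 = -7/3, c_2 = σ_2/2 = -5/3, d_2 = (σ_3 - σ_2)/(6h_2) = 5/12. So p'(4) = -7/3.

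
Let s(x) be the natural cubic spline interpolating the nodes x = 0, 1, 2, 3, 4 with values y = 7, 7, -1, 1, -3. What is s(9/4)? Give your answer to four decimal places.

With σ_i denoting the second derivative at x_i, h_i = 1, 1, 1, 1, and Δ_i = (y_(i+1) − y_i)/h_i = 0, -8, 2, -4:
  1·σ_0 + 4·σ_1 + 1·σ_2 = 6(Δ_1 - Δ_0) = -48
  1·σ_1 + 4·σ_2 + 1·σ_3 = 6(Δ_2 - Δ_1) = 60
  1·σ_2 + 4·σ_3 + 1·σ_4 = 6(Δ_3 - Δ_2) = -36
Natural end conditions: σ_0 = σ_4 = 0.
Solving: σ_0 = 0, σ_1 = -249/14, σ_2 = 162/7, σ_3 = -207/14, σ_4 = 0.
On [2, 3], s(x) = -1 - 13/4·(x - 2) + 81/7·(x - 2)² - 177/28·(x - 2)³.
With (x - 2) = 1/4: s(9/4) = -2129/1792.

-1.1881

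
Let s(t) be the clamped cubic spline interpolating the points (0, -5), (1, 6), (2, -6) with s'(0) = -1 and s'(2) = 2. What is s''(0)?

With M_i denoting the second derivative at x_i, h_i = 1, 1, and Δ_i = (y_(i+1) − y_i)/h_i = 11, -12:
  1·M_0 + 4·M_1 + 1·M_2 = 6(Δ_1 - Δ_0) = -138
Clamped end conditions give two more equations: 2h_0·M_0 + h_0·M_1 = 6(Δ_0 - s'(0)) = 72 and h_1·M_1 + 2h_1·M_2 = 6(s'(2) - Δ_1) = 84.
Solving: M_0 = 72, M_1 = -72, M_2 = 78.

72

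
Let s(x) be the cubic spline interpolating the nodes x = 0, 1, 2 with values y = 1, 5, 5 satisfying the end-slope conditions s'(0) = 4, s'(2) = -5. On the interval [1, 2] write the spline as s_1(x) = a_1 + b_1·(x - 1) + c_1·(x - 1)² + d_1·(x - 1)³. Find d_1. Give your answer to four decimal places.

With M_i denoting the second derivative at x_i, h_i = 1, 1, and Δ_i = (y_(i+1) − y_i)/h_i = 4, 0:
  1·M_0 + 4·M_1 + 1·M_2 = 6(Δ_1 - Δ_0) = -24
Clamped end conditions give two more equations: 2h_0·M_0 + h_0·M_1 = 6(Δ_0 - s'(0)) = 0 and h_1·M_1 + 2h_1·M_2 = 6(s'(2) - Δ_1) = -30.
Hence M_0 = 3/2, M_1 = -3, M_2 = -27/2.
On [1, 2], with s_1(x) = a_1 + b_1·(x - 1) + c_1·(x - 1)² + d_1·(x - 1)³: c_1 = M_1/2 = -3/2, d_1 = (M_2 - M_1)/(6h_1) = -7/4, b_1 = Δ_1 - h_1(2M_1 + M_2)/6 = 13/4.

-1.7500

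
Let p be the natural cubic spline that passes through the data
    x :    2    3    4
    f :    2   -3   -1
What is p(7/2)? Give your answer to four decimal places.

Write m_i for p''(x_i). With h_i = 1, 1 and divided differences Δ_i = -5, 2, the continuity of p' gives the tridiagonal system
  1·m_0 + 4·m_1 + 1·m_2 = 6(Δ_1 - Δ_0) = 42
Natural end conditions: m_0 = m_2 = 0.
Solving the tridiagonal system: m_0 = 0, m_1 = 21/2, m_2 = 0.
On [3, 4], p(x) = -3 - 3/2·(x - 3) + 21/4·(x - 3)² - 7/4·(x - 3)³.
With (x - 3) = 1/2: p(7/2) = -85/32.

-2.6563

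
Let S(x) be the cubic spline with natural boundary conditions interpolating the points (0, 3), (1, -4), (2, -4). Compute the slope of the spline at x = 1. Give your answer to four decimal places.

-3.5000

With σ_i denoting the second derivative at x_i, h_i = 1, 1, and Δ_i = (y_(i+1) − y_i)/h_i = -7, 0:
  1·σ_0 + 4·σ_1 + 1·σ_2 = 6(Δ_1 - Δ_0) = 42
Natural end conditions: σ_0 = σ_2 = 0.
Forward elimination and back-substitution give σ_0 = 0, σ_1 = 21/2, σ_2 = 0.
On [1, 2], S'(x) = b_1 + 2c_1·(x - 1) + 3d_1·(x - 1)² with b_1 = Δ_1 - h_1(2σ_1 + σ_2)/6 = -7/2, c_1 = σ_1/2 = 21/4, d_1 = (σ_2 - σ_1)/(6h_1) = -7/4. So S'(1) = -7/2.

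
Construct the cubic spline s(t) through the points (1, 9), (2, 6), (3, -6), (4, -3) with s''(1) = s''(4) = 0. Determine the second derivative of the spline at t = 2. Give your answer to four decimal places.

-20.4000

With σ_i denoting the second derivative at x_i, h_i = 1, 1, 1, and Δ_i = (y_(i+1) − y_i)/h_i = -3, -12, 3:
  1·σ_0 + 4·σ_1 + 1·σ_2 = 6(Δ_1 - Δ_0) = -54
  1·σ_1 + 4·σ_2 + 1·σ_3 = 6(Δ_2 - Δ_1) = 90
Natural end conditions: σ_0 = σ_3 = 0.
Solving: σ_0 = 0, σ_1 = -102/5, σ_2 = 138/5, σ_3 = 0.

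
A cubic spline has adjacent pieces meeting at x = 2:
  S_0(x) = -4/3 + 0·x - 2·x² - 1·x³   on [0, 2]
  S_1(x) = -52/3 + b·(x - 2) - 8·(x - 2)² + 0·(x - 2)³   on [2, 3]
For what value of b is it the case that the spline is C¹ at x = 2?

-20

S_0'(x) = 0 - 4·x - 3·x², so S_0'(2) = -20. On the right, S_1'(2) = b, so b = -20.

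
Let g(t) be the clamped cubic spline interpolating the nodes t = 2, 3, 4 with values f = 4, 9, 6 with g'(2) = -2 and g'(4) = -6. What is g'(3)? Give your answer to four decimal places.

Put σ_i = g'' at the i-th knot. Here h = (1, 1) and Δ = (5, -3), so the interior equations h_(i-1)·σ_(i-1) + 2(h_(i-1)+h_i)·σ_i + h_i·σ_(i+1) = 6(Δ_i − Δ_(i-1)) read
  1·σ_0 + 4·σ_1 + 1·σ_2 = 6(Δ_1 - Δ_0) = -48
Clamped end conditions give two more equations: 2h_0·σ_0 + h_0·σ_1 = 6(Δ_0 - g'(2)) = 42 and h_1·σ_1 + 2h_1·σ_2 = 6(g'(4) - Δ_1) = -18.
Hence σ_0 = 31, σ_1 = -20, σ_2 = 1.
On [3, 4], g'(t) = b_1 + 2c_1·(t - 3) + 3d_1·(t - 3)² with b_1 = Δ_1 - h_1(2σ_1 + σ_2)/6 = 7/2, c_1 = σ_1/2 = -10, d_1 = (σ_2 - σ_1)/(6h_1) = 7/2. So g'(3) = 7/2.

3.5000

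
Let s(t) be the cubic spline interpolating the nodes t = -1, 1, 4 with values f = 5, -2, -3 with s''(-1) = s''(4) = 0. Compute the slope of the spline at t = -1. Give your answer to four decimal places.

Let m_i = s''(x_i). Step sizes h_i = 2, 3; slopes of the chords Δ_i = (y_(i+1) - y_i)/h_i = -7/2, -1/3.
  2·m_0 + 10·m_1 + 3·m_2 = 6(Δ_1 - Δ_0) = 19
Natural end conditions: m_0 = m_2 = 0.
Forward elimination and back-substitution give m_0 = 0, m_1 = 19/10, m_2 = 0.
On [-1, 1], s'(t) = b_0 + 2c_0·(t + 1) + 3d_0·(t + 1)² with b_0 = Δ_0 - h_0(2m_0 + m_1)/6 = -62/15, c_0 = m_0/2 = 0, d_0 = (m_1 - m_0)/(6h_0) = 19/120. So s'(-1) = -62/15.

-4.1333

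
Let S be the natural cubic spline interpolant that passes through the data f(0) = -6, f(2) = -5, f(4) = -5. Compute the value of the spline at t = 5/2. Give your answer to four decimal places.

Put m_i = S'' at the i-th knot. Here h = (2, 2) and Δ = (1/2, 0), so the interior equations h_(i-1)·m_(i-1) + 2(h_(i-1)+h_i)·m_i + h_i·m_(i+1) = 6(Δ_i − Δ_(i-1)) read
  2·m_0 + 8·m_1 + 2·m_2 = 6(Δ_1 - Δ_0) = -3
Natural end conditions: m_0 = m_2 = 0.
Forward elimination and back-substitution give m_0 = 0, m_1 = -3/8, m_2 = 0.
On [2, 4], S(t) = -5 + 1/4·(t - 2) - 3/16·(t - 2)² + 1/32·(t - 2)³.
With (t - 2) = 1/2: S(5/2) = -1259/256.

-4.9180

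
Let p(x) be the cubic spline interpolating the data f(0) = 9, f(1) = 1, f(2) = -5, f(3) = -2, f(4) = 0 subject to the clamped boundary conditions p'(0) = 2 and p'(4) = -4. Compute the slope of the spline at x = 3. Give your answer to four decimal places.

Write σ_i for p''(x_i). With h_i = 1, 1, 1, 1 and divided differences Δ_i = -8, -6, 3, 2, the continuity of p' gives the tridiagonal system
  1·σ_0 + 4·σ_1 + 1·σ_2 = 6(Δ_1 - Δ_0) = 12
  1·σ_1 + 4·σ_2 + 1·σ_3 = 6(Δ_2 - Δ_1) = 54
  1·σ_2 + 4·σ_3 + 1·σ_4 = 6(Δ_3 - Δ_2) = -6
Clamped end conditions give two more equations: 2h_0·σ_0 + h_0·σ_1 = 6(Δ_0 - p'(0)) = -60 and h_3·σ_3 + 2h_3·σ_4 = 6(p'(4) - Δ_3) = -36.
Forward elimination and back-substitution give σ_0 = -963/28, σ_1 = 123/14, σ_2 = 45/4, σ_3 = 3/14, σ_4 = -507/28.
On [3, 4], p'(x) = b_3 + 2c_3·(x - 3) + 3d_3·(x - 3)² with b_3 = Δ_3 - h_3(2σ_3 + σ_4)/6 = 277/56, c_3 = σ_3/2 = 3/28, d_3 = (σ_4 - σ_3)/(6h_3) = -171/56. So p'(3) = 277/56.

4.9464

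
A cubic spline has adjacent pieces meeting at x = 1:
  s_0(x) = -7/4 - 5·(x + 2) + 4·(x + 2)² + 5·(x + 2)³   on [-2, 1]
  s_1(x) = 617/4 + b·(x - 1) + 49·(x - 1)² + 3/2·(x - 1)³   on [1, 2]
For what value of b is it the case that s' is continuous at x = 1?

154

s_0'(x) = -5 + 8·(x + 2) + 15·(x + 2)², so s_0'(1) = 154. On the right, s_1'(1) = b, so b = 154.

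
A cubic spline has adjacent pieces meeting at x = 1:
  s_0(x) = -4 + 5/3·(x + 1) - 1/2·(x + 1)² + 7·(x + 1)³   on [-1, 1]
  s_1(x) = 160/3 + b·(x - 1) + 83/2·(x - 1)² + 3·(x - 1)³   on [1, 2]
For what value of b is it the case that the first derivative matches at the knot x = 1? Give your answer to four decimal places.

s_0'(x) = 5/3 - 1·(x + 1) + 21·(x + 1)², so s_0'(1) = 251/3. On the right, s_1'(1) = b, so b = 251/3.

83.6667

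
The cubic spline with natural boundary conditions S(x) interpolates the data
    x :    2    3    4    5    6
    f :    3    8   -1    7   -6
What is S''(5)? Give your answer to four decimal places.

With σ_i denoting the second derivative at x_i, h_i = 1, 1, 1, 1, and Δ_i = (y_(i+1) − y_i)/h_i = 5, -9, 8, -13:
  1·σ_0 + 4·σ_1 + 1·σ_2 = 6(Δ_1 - Δ_0) = -84
  1·σ_1 + 4·σ_2 + 1·σ_3 = 6(Δ_2 - Δ_1) = 102
  1·σ_2 + 4·σ_3 + 1·σ_4 = 6(Δ_3 - Δ_2) = -126
Natural end conditions: σ_0 = σ_4 = 0.
Solving: σ_0 = 0, σ_1 = -897/28, σ_2 = 309/7, σ_3 = -1191/28, σ_4 = 0.

-42.5357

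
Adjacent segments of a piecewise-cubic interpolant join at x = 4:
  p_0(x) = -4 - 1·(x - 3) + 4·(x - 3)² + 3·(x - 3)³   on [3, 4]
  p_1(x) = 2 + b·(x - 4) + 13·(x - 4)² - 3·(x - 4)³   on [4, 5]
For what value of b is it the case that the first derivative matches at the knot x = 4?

p_0'(x) = -1 + 8·(x - 3) + 9·(x - 3)², so p_0'(4) = 16. On the right, p_1'(4) = b, so b = 16.

16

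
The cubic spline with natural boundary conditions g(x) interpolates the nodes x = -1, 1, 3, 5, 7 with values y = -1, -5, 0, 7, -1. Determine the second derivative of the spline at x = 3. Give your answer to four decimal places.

1.5000

With M_i denoting the second derivative at x_i, h_i = 2, 2, 2, 2, and Δ_i = (y_(i+1) − y_i)/h_i = -2, 5/2, 7/2, -4:
  2·M_0 + 8·M_1 + 2·M_2 = 6(Δ_1 - Δ_0) = 27
  2·M_1 + 8·M_2 + 2·M_3 = 6(Δ_2 - Δ_1) = 6
  2·M_2 + 8·M_3 + 2·M_4 = 6(Δ_3 - Δ_2) = -45
Natural end conditions: M_0 = M_4 = 0.
Forward elimination and back-substitution give M_0 = 0, M_1 = 3, M_2 = 3/2, M_3 = -6, M_4 = 0.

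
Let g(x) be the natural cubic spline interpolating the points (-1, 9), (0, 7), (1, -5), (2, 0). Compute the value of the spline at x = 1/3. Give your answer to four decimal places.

2.8667

Let M_i = g''(x_i). Step sizes h_i = 1, 1, 1; slopes of the chords Δ_i = (y_(i+1) - y_i)/h_i = -2, -12, 5.
  1·M_0 + 4·M_1 + 1·M_2 = 6(Δ_1 - Δ_0) = -60
  1·M_1 + 4·M_2 + 1·M_3 = 6(Δ_2 - Δ_1) = 102
Natural end conditions: M_0 = M_3 = 0.
Forward elimination and back-substitution give M_0 = 0, M_1 = -114/5, M_2 = 156/5, M_3 = 0.
On [0, 1], g(x) = 7 - 48/5·x - 57/5·x² + 9·x³.
With x = 1/3: g(1/3) = 43/15.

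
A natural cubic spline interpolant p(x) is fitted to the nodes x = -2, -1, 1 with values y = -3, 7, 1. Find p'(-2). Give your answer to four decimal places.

12.1667

Let m_i = p''(x_i). Step sizes h_i = 1, 2; slopes of the chords Δ_i = (y_(i+1) - y_i)/h_i = 10, -3.
  1·m_0 + 6·m_1 + 2·m_2 = 6(Δ_1 - Δ_0) = -78
Natural end conditions: m_0 = m_2 = 0.
Hence m_0 = 0, m_1 = -13, m_2 = 0.
On [-2, -1], p'(x) = b_0 + 2c_0·(x + 2) + 3d_0·(x + 2)² with b_0 = Δ_0 - h_0(2m_0 + m_1)/6 = 73/6, c_0 = m_0/2 = 0, d_0 = (m_1 - m_0)/(6h_0) = -13/6. So p'(-2) = 73/6.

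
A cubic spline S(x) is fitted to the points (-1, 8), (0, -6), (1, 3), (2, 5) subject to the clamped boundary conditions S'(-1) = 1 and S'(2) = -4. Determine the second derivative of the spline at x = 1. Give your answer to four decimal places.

Put M_i = S'' at the i-th knot. Here h = (1, 1, 1) and Δ = (-14, 9, 2), so the interior equations h_(i-1)·M_(i-1) + 2(h_(i-1)+h_i)·M_i + h_i·M_(i+1) = 6(Δ_i − Δ_(i-1)) read
  1·M_0 + 4·M_1 + 1·M_2 = 6(Δ_1 - Δ_0) = 138
  1·M_1 + 4·M_2 + 1·M_3 = 6(Δ_2 - Δ_1) = -42
Clamped end conditions give two more equations: 2h_0·M_0 + h_0·M_1 = 6(Δ_0 - S'(-1)) = -90 and h_2·M_2 + 2h_2·M_3 = 6(S'(2) - Δ_2) = -36.
Solving the tridiagonal system: M_0 = -1118/15, M_1 = 886/15, M_2 = -356/15, M_3 = -92/15.

-23.7333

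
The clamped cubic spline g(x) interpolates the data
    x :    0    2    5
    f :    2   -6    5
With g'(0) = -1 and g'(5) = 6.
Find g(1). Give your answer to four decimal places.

-1.6750

Write M_i for g''(x_i). With h_i = 2, 3 and divided differences Δ_i = -4, 11/3, the continuity of g' gives the tridiagonal system
  2·M_0 + 10·M_1 + 3·M_2 = 6(Δ_1 - Δ_0) = 46
Clamped end conditions give two more equations: 2h_0·M_0 + h_0·M_1 = 6(Δ_0 - g'(0)) = -18 and h_1·M_1 + 2h_1·M_2 = 6(g'(5) - Δ_1) = 14.
Forward elimination and back-substitution give M_0 = -77/10, M_1 = 32/5, M_2 = -13/15.
On [0, 2], g(x) = 2 - 1·x - 77/20·x² + 47/40·x³.
With x = 1: g(1) = -67/40.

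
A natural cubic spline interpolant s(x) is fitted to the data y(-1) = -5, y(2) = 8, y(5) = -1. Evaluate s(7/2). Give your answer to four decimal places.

Let σ_i = s''(x_i). Step sizes h_i = 3, 3; slopes of the chords Δ_i = (y_(i+1) - y_i)/h_i = 13/3, -3.
  3·σ_0 + 12·σ_1 + 3·σ_2 = 6(Δ_1 - Δ_0) = -44
Natural end conditions: σ_0 = σ_2 = 0.
Hence σ_0 = 0, σ_1 = -11/3, σ_2 = 0.
On [2, 5], s(x) = 8 + 2/3·(x - 2) - 11/6·(x - 2)² + 11/54·(x - 2)³.
With (x - 2) = 3/2: s(7/2) = 89/16.

5.5625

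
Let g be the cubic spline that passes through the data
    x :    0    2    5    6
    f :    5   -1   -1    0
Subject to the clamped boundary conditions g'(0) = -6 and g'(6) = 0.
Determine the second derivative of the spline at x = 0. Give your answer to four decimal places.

Write σ_i for g''(x_i). With h_i = 2, 3, 1 and divided differences Δ_i = -3, 0, 1, the continuity of g' gives the tridiagonal system
  2·σ_0 + 10·σ_1 + 3·σ_2 = 6(Δ_1 - Δ_0) = 18
  3·σ_1 + 8·σ_2 + 1·σ_3 = 6(Δ_2 - Δ_1) = 6
Clamped end conditions give two more equations: 2h_0·σ_0 + h_0·σ_1 = 6(Δ_0 - g'(0)) = 18 and h_2·σ_2 + 2h_2·σ_3 = 6(g'(6) - Δ_2) = -6.
Solving: σ_0 = 54/13, σ_1 = 9/13, σ_2 = 12/13, σ_3 = -45/13.

4.1538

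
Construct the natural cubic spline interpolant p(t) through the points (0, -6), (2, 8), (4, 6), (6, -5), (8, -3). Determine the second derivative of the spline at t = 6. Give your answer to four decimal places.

Let M_i = p''(x_i). Step sizes h_i = 2, 2, 2, 2; slopes of the chords Δ_i = (y_(i+1) - y_i)/h_i = 7, -1, -11/2, 1.
  2·M_0 + 8·M_1 + 2·M_2 = 6(Δ_1 - Δ_0) = -48
  2·M_1 + 8·M_2 + 2·M_3 = 6(Δ_2 - Δ_1) = -27
  2·M_2 + 8·M_3 + 2·M_4 = 6(Δ_3 - Δ_2) = 39
Natural end conditions: M_0 = M_4 = 0.
Solving the tridiagonal system: M_0 = 0, M_1 = -573/112, M_2 = -99/28, M_3 = 645/112, M_4 = 0.

5.7589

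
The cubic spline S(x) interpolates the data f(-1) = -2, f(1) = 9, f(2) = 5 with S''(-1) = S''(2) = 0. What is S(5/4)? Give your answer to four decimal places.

8.5195

Let M_i = S''(x_i). Step sizes h_i = 2, 1; slopes of the chords Δ_i = (y_(i+1) - y_i)/h_i = 11/2, -4.
  2·M_0 + 6·M_1 + 1·M_2 = 6(Δ_1 - Δ_0) = -57
Natural end conditions: M_0 = M_2 = 0.
Solving: M_0 = 0, M_1 = -19/2, M_2 = 0.
On [1, 2], S(x) = 9 - 5/6·(x - 1) - 19/4·(x - 1)² + 19/12·(x - 1)³.
With (x - 1) = 1/4: S(5/4) = 2181/256.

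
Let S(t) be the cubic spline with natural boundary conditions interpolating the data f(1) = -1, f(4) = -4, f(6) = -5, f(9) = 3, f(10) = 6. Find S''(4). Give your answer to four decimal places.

Write m_i for S''(x_i). With h_i = 3, 2, 3, 1 and divided differences Δ_i = -1, -1/2, 8/3, 3, the continuity of S' gives the tridiagonal system
  3·m_0 + 10·m_1 + 2·m_2 = 6(Δ_1 - Δ_0) = 3
  2·m_1 + 10·m_2 + 3·m_3 = 6(Δ_2 - Δ_1) = 19
  3·m_2 + 8·m_3 + 1·m_4 = 6(Δ_3 - Δ_2) = 2
Natural end conditions: m_0 = m_4 = 0.
Solving the tridiagonal system: m_0 = 0, m_1 = -79/678, m_2 = 706/339, m_3 = -60/113, m_4 = 0.

-0.1165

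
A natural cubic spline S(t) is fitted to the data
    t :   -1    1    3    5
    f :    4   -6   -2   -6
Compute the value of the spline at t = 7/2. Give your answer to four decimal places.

With m_i denoting the second derivative at x_i, h_i = 2, 2, 2, and Δ_i = (y_(i+1) − y_i)/h_i = -5, 2, -2:
  2·m_0 + 8·m_1 + 2·m_2 = 6(Δ_1 - Δ_0) = 42
  2·m_1 + 8·m_2 + 2·m_3 = 6(Δ_2 - Δ_1) = -24
Natural end conditions: m_0 = m_3 = 0.
Solving: m_0 = 0, m_1 = 32/5, m_2 = -23/5, m_3 = 0.
On [3, 5], S(t) = -2 + 16/15·(t - 3) - 23/10·(t - 3)² + 23/60·(t - 3)³.
With (t - 3) = 1/2: S(7/2) = -319/160.

-1.9938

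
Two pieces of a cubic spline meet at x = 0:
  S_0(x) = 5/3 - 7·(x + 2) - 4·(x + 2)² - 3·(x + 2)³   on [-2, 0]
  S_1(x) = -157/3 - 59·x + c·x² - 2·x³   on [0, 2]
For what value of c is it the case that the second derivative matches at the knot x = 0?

S_0''(x) = -8 - 18·(x + 2), so S_0''(0) = -44. On the right, S_1''(0) = 2c, so c = -22.

-22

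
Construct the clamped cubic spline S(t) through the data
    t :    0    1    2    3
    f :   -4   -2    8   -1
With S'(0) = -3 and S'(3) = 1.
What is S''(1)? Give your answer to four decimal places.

23.0667

With m_i denoting the second derivative at x_i, h_i = 1, 1, 1, and Δ_i = (y_(i+1) − y_i)/h_i = 2, 10, -9:
  1·m_0 + 4·m_1 + 1·m_2 = 6(Δ_1 - Δ_0) = 48
  1·m_1 + 4·m_2 + 1·m_3 = 6(Δ_2 - Δ_1) = -114
Clamped end conditions give two more equations: 2h_0·m_0 + h_0·m_1 = 6(Δ_0 - S'(0)) = 30 and h_2·m_2 + 2h_2·m_3 = 6(S'(3) - Δ_2) = 60.
Solving the tridiagonal system: m_0 = 52/15, m_1 = 346/15, m_2 = -716/15, m_3 = 808/15.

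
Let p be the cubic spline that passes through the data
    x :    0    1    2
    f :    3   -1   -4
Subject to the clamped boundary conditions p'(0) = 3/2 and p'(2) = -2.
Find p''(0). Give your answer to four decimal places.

Let m_i = p''(x_i). Step sizes h_i = 1, 1; slopes of the chords Δ_i = (y_(i+1) - y_i)/h_i = -4, -3.
  1·m_0 + 4·m_1 + 1·m_2 = 6(Δ_1 - Δ_0) = 6
Clamped end conditions give two more equations: 2h_0·m_0 + h_0·m_1 = 6(Δ_0 - p'(0)) = -33 and h_1·m_1 + 2h_1·m_2 = 6(p'(2) - Δ_1) = 6.
Hence m_0 = -79/4, m_1 = 13/2, m_2 = -1/4.

-19.7500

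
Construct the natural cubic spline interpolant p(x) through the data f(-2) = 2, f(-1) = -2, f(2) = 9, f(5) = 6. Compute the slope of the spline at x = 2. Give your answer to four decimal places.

3.1609

Put m_i = p'' at the i-th knot. Here h = (1, 3, 3) and Δ = (-4, 11/3, -1), so the interior equations h_(i-1)·m_(i-1) + 2(h_(i-1)+h_i)·m_i + h_i·m_(i+1) = 6(Δ_i − Δ_(i-1)) read
  1·m_0 + 8·m_1 + 3·m_2 = 6(Δ_1 - Δ_0) = 46
  3·m_1 + 12·m_2 + 3·m_3 = 6(Δ_2 - Δ_1) = -28
Natural end conditions: m_0 = m_3 = 0.
Solving: m_0 = 0, m_1 = 212/29, m_2 = -362/87, m_3 = 0.
On [2, 5], p'(x) = b_2 + 2c_2·(x - 2) + 3d_2·(x - 2)² with b_2 = Δ_2 - h_2(2m_2 + m_3)/6 = 275/87, c_2 = m_2/2 = -181/87, d_2 = (m_3 - m_2)/(6h_2) = 181/783. So p'(2) = 275/87.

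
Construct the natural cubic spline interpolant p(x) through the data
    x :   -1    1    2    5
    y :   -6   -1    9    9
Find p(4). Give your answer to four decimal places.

12.8298

Put M_i = p'' at the i-th knot. Here h = (2, 1, 3) and Δ = (5/2, 10, 0), so the interior equations h_(i-1)·M_(i-1) + 2(h_(i-1)+h_i)·M_i + h_i·M_(i+1) = 6(Δ_i − Δ_(i-1)) read
  2·M_0 + 6·M_1 + 1·M_2 = 6(Δ_1 - Δ_0) = 45
  1·M_1 + 8·M_2 + 3·M_3 = 6(Δ_2 - Δ_1) = -60
Natural end conditions: M_0 = M_3 = 0.
Solving: M_0 = 0, M_1 = 420/47, M_2 = -405/47, M_3 = 0.
On [2, 5], p(x) = 9 + 405/47·(x - 2) - 405/94·(x - 2)² + 45/94·(x - 2)³.
With (x - 2) = 2: p(4) = 603/47.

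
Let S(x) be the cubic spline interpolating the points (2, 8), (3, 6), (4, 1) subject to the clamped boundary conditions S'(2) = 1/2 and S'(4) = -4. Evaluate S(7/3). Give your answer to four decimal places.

Let M_i = S''(x_i). Step sizes h_i = 1, 1; slopes of the chords Δ_i = (y_(i+1) - y_i)/h_i = -2, -5.
  1·M_0 + 4·M_1 + 1·M_2 = 6(Δ_1 - Δ_0) = -18
Clamped end conditions give two more equations: 2h_0·M_0 + h_0·M_1 = 6(Δ_0 - S'(2)) = -15 and h_1·M_1 + 2h_1·M_2 = 6(S'(4) - Δ_1) = 6.
Hence M_0 = -21/4, M_1 = -9/2, M_2 = 21/4.
On [2, 3], S(x) = 8 + 1/2·(x - 2) - 21/8·(x - 2)² + 1/8·(x - 2)³.
With (x - 2) = 1/3: S(7/3) = 851/108.

7.8796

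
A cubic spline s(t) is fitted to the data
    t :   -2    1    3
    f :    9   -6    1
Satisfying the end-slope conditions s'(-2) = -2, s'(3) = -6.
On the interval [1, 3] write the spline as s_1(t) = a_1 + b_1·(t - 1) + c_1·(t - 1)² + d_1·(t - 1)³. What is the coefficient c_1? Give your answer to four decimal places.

5.9000

Let M_i = s''(x_i). Step sizes h_i = 3, 2; slopes of the chords Δ_i = (y_(i+1) - y_i)/h_i = -5, 7/2.
  3·M_0 + 10·M_1 + 2·M_2 = 6(Δ_1 - Δ_0) = 51
Clamped end conditions give two more equations: 2h_0·M_0 + h_0·M_1 = 6(Δ_0 - s'(-2)) = -18 and h_1·M_1 + 2h_1·M_2 = 6(s'(3) - Δ_1) = -57.
Solving: M_0 = -89/10, M_1 = 59/5, M_2 = -403/20.
On [1, 3], with s_1(t) = a_1 + b_1·(t - 1) + c_1·(t - 1)² + d_1·(t - 1)³: c_1 = M_1/2 = 59/10, d_1 = (M_2 - M_1)/(6h_1) = -213/80, b_1 = Δ_1 - h_1(2M_1 + M_2)/6 = 47/20.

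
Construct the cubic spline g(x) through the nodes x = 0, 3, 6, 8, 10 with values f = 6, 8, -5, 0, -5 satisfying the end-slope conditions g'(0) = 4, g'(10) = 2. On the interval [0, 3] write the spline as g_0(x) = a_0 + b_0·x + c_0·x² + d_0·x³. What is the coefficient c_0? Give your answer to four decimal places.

With m_i denoting the second derivative at x_i, h_i = 3, 3, 2, 2, and Δ_i = (y_(i+1) − y_i)/h_i = 2/3, -13/3, 5/2, -5/2:
  3·m_0 + 12·m_1 + 3·m_2 = 6(Δ_1 - Δ_0) = -30
  3·m_1 + 10·m_2 + 2·m_3 = 6(Δ_2 - Δ_1) = 41
  2·m_2 + 8·m_3 + 2·m_4 = 6(Δ_3 - Δ_2) = -30
Clamped end conditions give two more equations: 2h_0·m_0 + h_0·m_1 = 6(Δ_0 - g'(0)) = -20 and h_3·m_3 + 2h_3·m_4 = 6(g'(10) - Δ_3) = 27.
Solving: m_0 = -293/210, m_1 = -407/105, m_2 = 69/10, m_3 = -573/70, m_4 = 759/70.
On [0, 3], with g_0(x) = a_0 + b_0·x + c_0·x² + d_0·x³: c_0 = m_0/2 = -293/420, d_0 = (m_1 - m_0)/(6h_0) = -521/3780, b_0 = Δ_0 - h_0(2m_0 + m_1)/6 = 4.

-0.6976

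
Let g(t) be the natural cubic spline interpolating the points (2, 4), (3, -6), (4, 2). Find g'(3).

With M_i denoting the second derivative at x_i, h_i = 1, 1, and Δ_i = (y_(i+1) − y_i)/h_i = -10, 8:
  1·M_0 + 4·M_1 + 1·M_2 = 6(Δ_1 - Δ_0) = 108
Natural end conditions: M_0 = M_2 = 0.
Solving the tridiagonal system: M_0 = 0, M_1 = 27, M_2 = 0.
On [3, 4], g'(t) = b_1 + 2c_1·(t - 3) + 3d_1·(t - 3)² with b_1 = Δ_1 - h_1(2M_1 + M_2)/6 = -1, c_1 = M_1/2 = 27/2, d_1 = (M_2 - M_1)/(6h_1) = -9/2. So g'(3) = -1.

-1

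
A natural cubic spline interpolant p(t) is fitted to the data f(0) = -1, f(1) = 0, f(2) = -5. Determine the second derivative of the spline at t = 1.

With m_i denoting the second derivative at x_i, h_i = 1, 1, and Δ_i = (y_(i+1) − y_i)/h_i = 1, -5:
  1·m_0 + 4·m_1 + 1·m_2 = 6(Δ_1 - Δ_0) = -36
Natural end conditions: m_0 = m_2 = 0.
Forward elimination and back-substitution give m_0 = 0, m_1 = -9, m_2 = 0.

-9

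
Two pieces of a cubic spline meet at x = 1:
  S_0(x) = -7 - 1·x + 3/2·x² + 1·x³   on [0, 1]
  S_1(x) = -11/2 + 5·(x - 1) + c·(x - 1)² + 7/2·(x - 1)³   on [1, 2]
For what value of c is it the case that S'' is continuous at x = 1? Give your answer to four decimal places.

S_0''(x) = 3 + 6·x, so S_0''(1) = 9. On the right, S_1''(1) = 2c, so c = 9/2.

4.5000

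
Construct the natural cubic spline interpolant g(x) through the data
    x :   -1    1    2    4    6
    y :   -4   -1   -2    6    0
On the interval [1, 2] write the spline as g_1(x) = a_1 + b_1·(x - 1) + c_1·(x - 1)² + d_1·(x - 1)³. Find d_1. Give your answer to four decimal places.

Let σ_i = g''(x_i). Step sizes h_i = 2, 1, 2, 2; slopes of the chords Δ_i = (y_(i+1) - y_i)/h_i = 3/2, -1, 4, -3.
  2·σ_0 + 6·σ_1 + 1·σ_2 = 6(Δ_1 - Δ_0) = -15
  1·σ_1 + 6·σ_2 + 2·σ_3 = 6(Δ_2 - Δ_1) = 30
  2·σ_2 + 8·σ_3 + 2·σ_4 = 6(Δ_3 - Δ_2) = -42
Natural end conditions: σ_0 = σ_4 = 0.
Forward elimination and back-substitution give σ_0 = 0, σ_1 = -123/32, σ_2 = 129/16, σ_3 = -465/64, σ_4 = 0.
On [1, 2], with g_1(x) = a_1 + b_1·(x - 1) + c_1·(x - 1)² + d_1·(x - 1)³: c_1 = σ_1/2 = -123/64, d_1 = (σ_2 - σ_1)/(6h_1) = 127/64, b_1 = Δ_1 - h_1(2σ_1 + σ_2)/6 = -17/16.

1.9844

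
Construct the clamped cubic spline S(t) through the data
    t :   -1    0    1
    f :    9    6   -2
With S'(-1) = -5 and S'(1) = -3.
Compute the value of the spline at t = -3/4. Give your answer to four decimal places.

8.1211

Write M_i for S''(x_i). With h_i = 1, 1 and divided differences Δ_i = -3, -8, the continuity of S' gives the tridiagonal system
  1·M_0 + 4·M_1 + 1·M_2 = 6(Δ_1 - Δ_0) = -30
Clamped end conditions give two more equations: 2h_0·M_0 + h_0·M_1 = 6(Δ_0 - S'(-1)) = 12 and h_1·M_1 + 2h_1·M_2 = 6(S'(1) - Δ_1) = 30.
Hence M_0 = 29/2, M_1 = -17, M_2 = 47/2.
On [-1, 0], S(t) = 9 - 5·(t + 1) + 29/4·(t + 1)² - 21/4·(t + 1)³.
With (t + 1) = 1/4: S(-3/4) = 2079/256.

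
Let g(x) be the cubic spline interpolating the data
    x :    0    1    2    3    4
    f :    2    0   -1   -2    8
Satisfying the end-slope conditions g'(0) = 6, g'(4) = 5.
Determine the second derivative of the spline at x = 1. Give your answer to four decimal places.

11.2143

Put m_i = g'' at the i-th knot. Here h = (1, 1, 1, 1) and Δ = (-2, -1, -1, 10), so the interior equations h_(i-1)·m_(i-1) + 2(h_(i-1)+h_i)·m_i + h_i·m_(i+1) = 6(Δ_i − Δ_(i-1)) read
  1·m_0 + 4·m_1 + 1·m_2 = 6(Δ_1 - Δ_0) = 6
  1·m_1 + 4·m_2 + 1·m_3 = 6(Δ_2 - Δ_1) = 0
  1·m_2 + 4·m_3 + 1·m_4 = 6(Δ_3 - Δ_2) = 66
Clamped end conditions give two more equations: 2h_0·m_0 + h_0·m_1 = 6(Δ_0 - g'(0)) = -48 and h_3·m_3 + 2h_3·m_4 = 6(g'(4) - Δ_3) = -30.
Hence m_0 = -829/28, m_1 = 157/14, m_2 = -37/4, m_3 = 361/14, m_4 = -781/28.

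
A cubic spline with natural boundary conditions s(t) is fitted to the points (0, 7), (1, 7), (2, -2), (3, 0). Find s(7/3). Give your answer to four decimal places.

Put σ_i = s'' at the i-th knot. Here h = (1, 1, 1) and Δ = (0, -9, 2), so the interior equations h_(i-1)·σ_(i-1) + 2(h_(i-1)+h_i)·σ_i + h_i·σ_(i+1) = 6(Δ_i − Δ_(i-1)) read
  1·σ_0 + 4·σ_1 + 1·σ_2 = 6(Δ_1 - Δ_0) = -54
  1·σ_1 + 4·σ_2 + 1·σ_3 = 6(Δ_2 - Δ_1) = 66
Natural end conditions: σ_0 = σ_3 = 0.
Solving the tridiagonal system: σ_0 = 0, σ_1 = -94/5, σ_2 = 106/5, σ_3 = 0.
On [2, 3], s(t) = -2 - 76/15·(t - 2) + 53/5·(t - 2)² - 53/15·(t - 2)³.
With (t - 2) = 1/3: s(7/3) = -214/81.

-2.6420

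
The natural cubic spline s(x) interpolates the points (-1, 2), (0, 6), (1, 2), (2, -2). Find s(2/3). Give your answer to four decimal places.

With m_i denoting the second derivative at x_i, h_i = 1, 1, 1, and Δ_i = (y_(i+1) − y_i)/h_i = 4, -4, -4:
  1·m_0 + 4·m_1 + 1·m_2 = 6(Δ_1 - Δ_0) = -48
  1·m_1 + 4·m_2 + 1·m_3 = 6(Δ_2 - Δ_1) = 0
Natural end conditions: m_0 = m_3 = 0.
Forward elimination and back-substitution give m_0 = 0, m_1 = -64/5, m_2 = 16/5, m_3 = 0.
On [0, 1], s(x) = 6 - 4/15·x - 32/5·x² + 8/3·x³.
With x = 2/3: s(2/3) = 1526/405.

3.7679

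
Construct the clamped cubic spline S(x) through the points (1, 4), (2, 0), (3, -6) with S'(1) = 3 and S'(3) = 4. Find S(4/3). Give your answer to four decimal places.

Write σ_i for S''(x_i). With h_i = 1, 1 and divided differences Δ_i = -4, -6, the continuity of S' gives the tridiagonal system
  1·σ_0 + 4·σ_1 + 1·σ_2 = 6(Δ_1 - Δ_0) = -12
Clamped end conditions give two more equations: 2h_0·σ_0 + h_0·σ_1 = 6(Δ_0 - S'(1)) = -42 and h_1·σ_1 + 2h_1·σ_2 = 6(S'(3) - Δ_1) = 60.
Solving: σ_0 = -35/2, σ_1 = -7, σ_2 = 67/2.
On [1, 2], S(x) = 4 + 3·(x - 1) - 35/4·(x - 1)² + 7/4·(x - 1)³.
With (x - 1) = 1/3: S(4/3) = 221/54.

4.0926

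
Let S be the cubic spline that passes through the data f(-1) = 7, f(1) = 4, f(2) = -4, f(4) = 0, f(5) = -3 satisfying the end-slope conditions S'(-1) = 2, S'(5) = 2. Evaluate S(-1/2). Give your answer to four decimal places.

7.8173

Put M_i = S'' at the i-th knot. Here h = (2, 1, 2, 1) and Δ = (-3/2, -8, 2, -3), so the interior equations h_(i-1)·M_(i-1) + 2(h_(i-1)+h_i)·M_i + h_i·M_(i+1) = 6(Δ_i − Δ_(i-1)) read
  2·M_0 + 6·M_1 + 1·M_2 = 6(Δ_1 - Δ_0) = -39
  1·M_1 + 6·M_2 + 2·M_3 = 6(Δ_2 - Δ_1) = 60
  2·M_2 + 6·M_3 + 1·M_4 = 6(Δ_3 - Δ_2) = -30
Clamped end conditions give two more equations: 2h_0·M_0 + h_0·M_1 = 6(Δ_0 - S'(-1)) = -21 and h_3·M_3 + 2h_3·M_4 = 6(S'(5) - Δ_3) = 30.
Forward elimination and back-substitution give M_0 = -97/124, M_1 = -277/31, M_2 = 1003/62, M_3 = -436/31, M_4 = 683/31.
On [-1, 1], S(x) = 7 + 2·(x + 1) - 97/248·(x + 1)² - 337/496·(x + 1)³.
With (x + 1) = 1/2: S(-1/2) = 31019/3968.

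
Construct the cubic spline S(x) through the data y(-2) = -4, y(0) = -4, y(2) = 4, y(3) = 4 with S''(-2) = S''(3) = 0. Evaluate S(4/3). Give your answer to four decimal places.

1.8182

With m_i denoting the second derivative at x_i, h_i = 2, 2, 1, and Δ_i = (y_(i+1) − y_i)/h_i = 0, 4, 0:
  2·m_0 + 8·m_1 + 2·m_2 = 6(Δ_1 - Δ_0) = 24
  2·m_1 + 6·m_2 + 1·m_3 = 6(Δ_2 - Δ_1) = -24
Natural end conditions: m_0 = m_3 = 0.
Forward elimination and back-substitution give m_0 = 0, m_1 = 48/11, m_2 = -60/11, m_3 = 0.
On [0, 2], S(x) = -4 + 32/11·x + 24/11·x² - 9/11·x³.
With x = 4/3: S(4/3) = 20/11.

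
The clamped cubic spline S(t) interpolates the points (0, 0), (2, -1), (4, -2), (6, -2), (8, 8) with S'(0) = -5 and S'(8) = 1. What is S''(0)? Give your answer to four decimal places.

Write M_i for S''(x_i). With h_i = 2, 2, 2, 2 and divided differences Δ_i = -1/2, -1/2, 0, 5, the continuity of S' gives the tridiagonal system
  2·M_0 + 8·M_1 + 2·M_2 = 6(Δ_1 - Δ_0) = 0
  2·M_1 + 8·M_2 + 2·M_3 = 6(Δ_2 - Δ_1) = 3
  2·M_2 + 8·M_3 + 2·M_4 = 6(Δ_3 - Δ_2) = 30
Clamped end conditions give two more equations: 2h_0·M_0 + h_0·M_1 = 6(Δ_0 - S'(0)) = 27 and h_3·M_3 + 2h_3·M_4 = 6(S'(8) - Δ_3) = -24.
Solving: M_0 = 213/28, M_1 = -12/7, M_2 = -3/4, M_3 = 87/14, M_4 = -255/28.

7.6071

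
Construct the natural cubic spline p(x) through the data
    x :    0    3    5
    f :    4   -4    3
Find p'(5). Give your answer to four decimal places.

4.7333

Put σ_i = p'' at the i-th knot. Here h = (3, 2) and Δ = (-8/3, 7/2), so the interior equations h_(i-1)·σ_(i-1) + 2(h_(i-1)+h_i)·σ_i + h_i·σ_(i+1) = 6(Δ_i − Δ_(i-1)) read
  3·σ_0 + 10·σ_1 + 2·σ_2 = 6(Δ_1 - Δ_0) = 37
Natural end conditions: σ_0 = σ_2 = 0.
Solving: σ_0 = 0, σ_1 = 37/10, σ_2 = 0.
On [3, 5], p'(x) = b_1 + 2c_1·(x - 3) + 3d_1·(x - 3)² with b_1 = Δ_1 - h_1(2σ_1 + σ_2)/6 = 31/30, c_1 = σ_1/2 = 37/20, d_1 = (σ_2 - σ_1)/(6h_1) = -37/120. So p'(5) = 71/15.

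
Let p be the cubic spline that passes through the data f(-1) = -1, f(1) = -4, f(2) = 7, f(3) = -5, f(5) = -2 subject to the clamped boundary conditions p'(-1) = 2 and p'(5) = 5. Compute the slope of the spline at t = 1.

With σ_i denoting the second derivative at x_i, h_i = 2, 1, 1, 2, and Δ_i = (y_(i+1) − y_i)/h_i = -3/2, 11, -12, 3/2:
  2·σ_0 + 6·σ_1 + 1·σ_2 = 6(Δ_1 - Δ_0) = 75
  1·σ_1 + 4·σ_2 + 1·σ_3 = 6(Δ_2 - Δ_1) = -138
  1·σ_2 + 6·σ_3 + 2·σ_4 = 6(Δ_3 - Δ_2) = 81
Clamped end conditions give two more equations: 2h_0·σ_0 + h_0·σ_1 = 6(Δ_0 - p'(-1)) = -21 and h_3·σ_3 + 2h_3·σ_4 = 6(p'(5) - Δ_3) = 21.
Hence σ_0 = -37/2, σ_1 = 53/2, σ_2 = -47, σ_3 = 47/2, σ_4 = -13/2.
On [1, 2], p'(t) = b_1 + 2c_1·(t - 1) + 3d_1·(t - 1)² with b_1 = Δ_1 - h_1(2σ_1 + σ_2)/6 = 10, c_1 = σ_1/2 = 53/4, d_1 = (σ_2 - σ_1)/(6h_1) = -49/4. So p'(1) = 10.

10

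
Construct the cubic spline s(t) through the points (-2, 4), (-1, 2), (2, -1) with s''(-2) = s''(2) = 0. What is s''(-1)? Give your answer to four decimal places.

Put M_i = s'' at the i-th knot. Here h = (1, 3) and Δ = (-2, -1), so the interior equations h_(i-1)·M_(i-1) + 2(h_(i-1)+h_i)·M_i + h_i·M_(i+1) = 6(Δ_i − Δ_(i-1)) read
  1·M_0 + 8·M_1 + 3·M_2 = 6(Δ_1 - Δ_0) = 6
Natural end conditions: M_0 = M_2 = 0.
Hence M_0 = 0, M_1 = 3/4, M_2 = 0.

0.7500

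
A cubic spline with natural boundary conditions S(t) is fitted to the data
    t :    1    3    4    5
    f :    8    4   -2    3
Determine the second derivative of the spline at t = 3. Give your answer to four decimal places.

-7.0435

Put σ_i = S'' at the i-th knot. Here h = (2, 1, 1) and Δ = (-2, -6, 5), so the interior equations h_(i-1)·σ_(i-1) + 2(h_(i-1)+h_i)·σ_i + h_i·σ_(i+1) = 6(Δ_i − Δ_(i-1)) read
  2·σ_0 + 6·σ_1 + 1·σ_2 = 6(Δ_1 - Δ_0) = -24
  1·σ_1 + 4·σ_2 + 1·σ_3 = 6(Δ_2 - Δ_1) = 66
Natural end conditions: σ_0 = σ_3 = 0.
Forward elimination and back-substitution give σ_0 = 0, σ_1 = -162/23, σ_2 = 420/23, σ_3 = 0.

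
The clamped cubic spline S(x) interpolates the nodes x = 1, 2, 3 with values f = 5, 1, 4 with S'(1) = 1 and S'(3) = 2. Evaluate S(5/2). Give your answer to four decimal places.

With m_i denoting the second derivative at x_i, h_i = 1, 1, and Δ_i = (y_(i+1) − y_i)/h_i = -4, 3:
  1·m_0 + 4·m_1 + 1·m_2 = 6(Δ_1 - Δ_0) = 42
Clamped end conditions give two more equations: 2h_0·m_0 + h_0·m_1 = 6(Δ_0 - S'(1)) = -30 and h_1·m_1 + 2h_1·m_2 = 6(S'(3) - Δ_1) = -6.
Hence m_0 = -25, m_1 = 20, m_2 = -13.
On [2, 3], S(x) = 1 - 3/2·(x - 2) + 10·(x - 2)² - 11/2·(x - 2)³.
With (x - 2) = 1/2: S(5/2) = 33/16.

2.0625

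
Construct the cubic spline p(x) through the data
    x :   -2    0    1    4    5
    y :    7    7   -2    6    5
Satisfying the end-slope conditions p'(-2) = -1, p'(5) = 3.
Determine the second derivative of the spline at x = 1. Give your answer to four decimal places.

Write σ_i for p''(x_i). With h_i = 2, 1, 3, 1 and divided differences Δ_i = 0, -9, 8/3, -1, the continuity of p' gives the tridiagonal system
  2·σ_0 + 6·σ_1 + 1·σ_2 = 6(Δ_1 - Δ_0) = -54
  1·σ_1 + 8·σ_2 + 3·σ_3 = 6(Δ_2 - Δ_1) = 70
  3·σ_2 + 8·σ_3 + 1·σ_4 = 6(Δ_3 - Δ_2) = -22
Clamped end conditions give two more equations: 2h_0·σ_0 + h_0·σ_1 = 6(Δ_0 - p'(-2)) = 6 and h_3·σ_3 + 2h_3·σ_4 = 6(p'(5) - Δ_3) = 24.
Hence σ_0 = 2851/330, σ_1 = -2356/165, σ_2 = 475/33, σ_3 = -566/55, σ_4 = 943/55.

14.3939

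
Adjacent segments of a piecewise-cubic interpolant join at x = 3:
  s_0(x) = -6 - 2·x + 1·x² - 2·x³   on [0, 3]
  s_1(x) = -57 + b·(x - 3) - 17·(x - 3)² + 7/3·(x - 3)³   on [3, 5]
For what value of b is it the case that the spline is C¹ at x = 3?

s_0'(x) = -2 + 2·x - 6·x², so s_0'(3) = -50. On the right, s_1'(3) = b, so b = -50.

-50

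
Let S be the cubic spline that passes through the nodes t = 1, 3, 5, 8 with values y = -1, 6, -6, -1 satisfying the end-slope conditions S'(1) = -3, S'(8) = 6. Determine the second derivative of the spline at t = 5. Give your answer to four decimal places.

6.9189

Write M_i for S''(x_i). With h_i = 2, 2, 3 and divided differences Δ_i = 7/2, -6, 5/3, the continuity of S' gives the tridiagonal system
  2·M_0 + 8·M_1 + 2·M_2 = 6(Δ_1 - Δ_0) = -57
  2·M_1 + 10·M_2 + 3·M_3 = 6(Δ_2 - Δ_1) = 46
Clamped end conditions give two more equations: 2h_0·M_0 + h_0·M_1 = 6(Δ_0 - S'(1)) = 39 and h_2·M_2 + 2h_2·M_3 = 6(S'(8) - Δ_2) = 26.
Solving: M_0 = 1199/74, M_1 = -955/74, M_2 = 256/37, M_3 = 97/111.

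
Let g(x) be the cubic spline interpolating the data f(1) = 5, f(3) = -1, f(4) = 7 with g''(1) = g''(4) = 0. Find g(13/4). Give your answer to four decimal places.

0.3984

Let M_i = g''(x_i). Step sizes h_i = 2, 1; slopes of the chords Δ_i = (y_(i+1) - y_i)/h_i = -3, 8.
  2·M_0 + 6·M_1 + 1·M_2 = 6(Δ_1 - Δ_0) = 66
Natural end conditions: M_0 = M_2 = 0.
Solving the tridiagonal system: M_0 = 0, M_1 = 11, M_2 = 0.
On [3, 4], g(x) = -1 + 13/3·(x - 3) + 11/2·(x - 3)² - 11/6·(x - 3)³.
With (x - 3) = 1/4: g(13/4) = 51/128.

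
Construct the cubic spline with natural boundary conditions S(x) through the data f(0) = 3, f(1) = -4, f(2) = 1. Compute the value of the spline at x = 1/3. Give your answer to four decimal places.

Let m_i = S''(x_i). Step sizes h_i = 1, 1; slopes of the chords Δ_i = (y_(i+1) - y_i)/h_i = -7, 5.
  1·m_0 + 4·m_1 + 1·m_2 = 6(Δ_1 - Δ_0) = 72
Natural end conditions: m_0 = m_2 = 0.
Hence m_0 = 0, m_1 = 18, m_2 = 0.
On [0, 1], S(x) = 3 - 10·x + 0·x² + 3·x³.
With x = 1/3: S(1/3) = -2/9.

-0.2222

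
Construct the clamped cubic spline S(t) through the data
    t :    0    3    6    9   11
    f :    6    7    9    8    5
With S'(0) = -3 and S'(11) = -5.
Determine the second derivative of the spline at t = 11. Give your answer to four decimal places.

Write M_i for S''(x_i). With h_i = 3, 3, 3, 2 and divided differences Δ_i = 1/3, 2/3, -1/3, -3/2, the continuity of S' gives the tridiagonal system
  3·M_0 + 12·M_1 + 3·M_2 = 6(Δ_1 - Δ_0) = 2
  3·M_1 + 12·M_2 + 3·M_3 = 6(Δ_2 - Δ_1) = -6
  3·M_2 + 10·M_3 + 2·M_4 = 6(Δ_3 - Δ_2) = -7
Clamped end conditions give two more equations: 2h_0·M_0 + h_0·M_1 = 6(Δ_0 - S'(0)) = 20 and h_3·M_3 + 2h_3·M_4 = 6(S'(11) - Δ_3) = -21.
Solving: M_0 = 1553/426, M_1 = -133/213, M_2 = -205/426, M_3 = 39/71, M_4 = -1569/284.

-5.5246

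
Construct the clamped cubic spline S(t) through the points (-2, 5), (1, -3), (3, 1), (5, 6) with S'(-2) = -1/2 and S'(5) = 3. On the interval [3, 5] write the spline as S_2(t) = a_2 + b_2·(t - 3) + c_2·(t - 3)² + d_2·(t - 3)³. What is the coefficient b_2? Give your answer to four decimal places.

Write M_i for S''(x_i). With h_i = 3, 2, 2 and divided differences Δ_i = -8/3, 2, 5/2, the continuity of S' gives the tridiagonal system
  3·M_0 + 10·M_1 + 2·M_2 = 6(Δ_1 - Δ_0) = 28
  2·M_1 + 8·M_2 + 2·M_3 = 6(Δ_2 - Δ_1) = 3
Clamped end conditions give two more equations: 2h_0·M_0 + h_0·M_1 = 6(Δ_0 - S'(-2)) = -13 and h_2·M_2 + 2h_2·M_3 = 6(S'(5) - Δ_2) = 3.
Solving the tridiagonal system: M_0 = -479/111, M_1 = 159/37, M_2 = -75/74, M_3 = 93/74.
On [3, 5], with S_2(t) = a_2 + b_2·(t - 3) + c_2·(t - 3)² + d_2·(t - 3)³: c_2 = M_2/2 = -75/148, d_2 = (M_3 - M_2)/(6h_2) = 7/37, b_2 = Δ_2 - h_2(2M_2 + M_3)/6 = 102/37.

2.7568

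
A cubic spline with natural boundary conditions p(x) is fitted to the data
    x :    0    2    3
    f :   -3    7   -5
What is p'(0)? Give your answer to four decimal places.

Write m_i for p''(x_i). With h_i = 2, 1 and divided differences Δ_i = 5, -12, the continuity of p' gives the tridiagonal system
  2·m_0 + 6·m_1 + 1·m_2 = 6(Δ_1 - Δ_0) = -102
Natural end conditions: m_0 = m_2 = 0.
Solving: m_0 = 0, m_1 = -17, m_2 = 0.
On [0, 2], p'(x) = b_0 + 2c_0·x + 3d_0·x² with b_0 = Δ_0 - h_0(2m_0 + m_1)/6 = 32/3, c_0 = m_0/2 = 0, d_0 = (m_1 - m_0)/(6h_0) = -17/12. So p'(0) = 32/3.

10.6667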